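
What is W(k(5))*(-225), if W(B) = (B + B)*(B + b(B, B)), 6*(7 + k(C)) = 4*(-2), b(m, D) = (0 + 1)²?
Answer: -27500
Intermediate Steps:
b(m, D) = 1 (b(m, D) = 1² = 1)
k(C) = -25/3 (k(C) = -7 + (4*(-2))/6 = -7 + (⅙)*(-8) = -7 - 4/3 = -25/3)
W(B) = 2*B*(1 + B) (W(B) = (B + B)*(B + 1) = (2*B)*(1 + B) = 2*B*(1 + B))
W(k(5))*(-225) = (2*(-25/3)*(1 - 25/3))*(-225) = (2*(-25/3)*(-22/3))*(-225) = (1100/9)*(-225) = -27500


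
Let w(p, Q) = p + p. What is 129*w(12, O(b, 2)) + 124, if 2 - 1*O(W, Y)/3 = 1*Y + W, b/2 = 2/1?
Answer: 3220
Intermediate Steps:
b = 4 (b = 2*(2/1) = 2*(2*1) = 2*2 = 4)
O(W, Y) = 6 - 3*W - 3*Y (O(W, Y) = 6 - 3*(1*Y + W) = 6 - 3*(Y + W) = 6 - 3*(W + Y) = 6 + (-3*W - 3*Y) = 6 - 3*W - 3*Y)
w(p, Q) = 2*p
129*w(12, O(b, 2)) + 124 = 129*(2*12) + 124 = 129*24 + 124 = 3096 + 124 = 3220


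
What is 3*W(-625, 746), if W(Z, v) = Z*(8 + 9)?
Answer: -31875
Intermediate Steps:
W(Z, v) = 17*Z (W(Z, v) = Z*17 = 17*Z)
3*W(-625, 746) = 3*(17*(-625)) = 3*(-10625) = -31875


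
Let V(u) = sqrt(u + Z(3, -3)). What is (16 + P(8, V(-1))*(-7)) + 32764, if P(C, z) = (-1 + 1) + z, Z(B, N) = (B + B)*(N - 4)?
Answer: 32780 - 7*I*sqrt(43) ≈ 32780.0 - 45.902*I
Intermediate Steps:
Z(B, N) = 2*B*(-4 + N) (Z(B, N) = (2*B)*(-4 + N) = 2*B*(-4 + N))
V(u) = sqrt(-42 + u) (V(u) = sqrt(u + 2*3*(-4 - 3)) = sqrt(u + 2*3*(-7)) = sqrt(u - 42) = sqrt(-42 + u))
P(C, z) = z (P(C, z) = 0 + z = z)
(16 + P(8, V(-1))*(-7)) + 32764 = (16 + sqrt(-42 - 1)*(-7)) + 32764 = (16 + sqrt(-43)*(-7)) + 32764 = (16 + (I*sqrt(43))*(-7)) + 32764 = (16 - 7*I*sqrt(43)) + 32764 = 32780 - 7*I*sqrt(43)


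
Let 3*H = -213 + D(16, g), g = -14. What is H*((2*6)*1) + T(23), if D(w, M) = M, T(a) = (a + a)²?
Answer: 1208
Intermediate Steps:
T(a) = 4*a² (T(a) = (2*a)² = 4*a²)
H = -227/3 (H = (-213 - 14)/3 = (⅓)*(-227) = -227/3 ≈ -75.667)
H*((2*6)*1) + T(23) = -227*2*6/3 + 4*23² = -908 + 4*529 = -227/3*12 + 2116 = -908 + 2116 = 1208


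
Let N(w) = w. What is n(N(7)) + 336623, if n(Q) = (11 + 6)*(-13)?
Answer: 336402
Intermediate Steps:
n(Q) = -221 (n(Q) = 17*(-13) = -221)
n(N(7)) + 336623 = -221 + 336623 = 336402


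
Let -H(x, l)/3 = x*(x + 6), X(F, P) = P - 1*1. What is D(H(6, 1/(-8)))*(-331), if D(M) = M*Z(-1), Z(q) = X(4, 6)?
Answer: 357480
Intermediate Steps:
X(F, P) = -1 + P (X(F, P) = P - 1 = -1 + P)
Z(q) = 5 (Z(q) = -1 + 6 = 5)
H(x, l) = -3*x*(6 + x) (H(x, l) = -3*x*(x + 6) = -3*x*(6 + x))
D(M) = 5*M (D(M) = M*5 = 5*M)
D(H(6, 1/(-8)))*(-331) = (5*(-3*6*(6 + 6)))*(-331) = (5*(-3*6*12))*(-331) = (5*(-216))*(-331) = -1080*(-331) = 357480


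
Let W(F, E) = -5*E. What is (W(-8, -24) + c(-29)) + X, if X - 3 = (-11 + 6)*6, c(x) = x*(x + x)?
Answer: 1775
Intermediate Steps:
c(x) = 2*x**2 (c(x) = x*(2*x) = 2*x**2)
X = -27 (X = 3 + (-11 + 6)*6 = 3 - 5*6 = 3 - 30 = -27)
(W(-8, -24) + c(-29)) + X = (-5*(-24) + 2*(-29)**2) - 27 = (120 + 2*841) - 27 = (120 + 1682) - 27 = 1802 - 27 = 1775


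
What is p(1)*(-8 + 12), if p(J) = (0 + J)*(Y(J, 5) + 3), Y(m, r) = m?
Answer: 16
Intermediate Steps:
p(J) = J*(3 + J) (p(J) = (0 + J)*(J + 3) = J*(3 + J))
p(1)*(-8 + 12) = (1*(3 + 1))*(-8 + 12) = (1*4)*4 = 4*4 = 16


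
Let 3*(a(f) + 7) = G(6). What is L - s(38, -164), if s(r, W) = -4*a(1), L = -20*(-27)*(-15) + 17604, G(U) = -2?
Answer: 28420/3 ≈ 9473.3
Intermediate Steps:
a(f) = -23/3 (a(f) = -7 + (1/3)*(-2) = -7 - 2/3 = -23/3)
L = 9504 (L = 540*(-15) + 17604 = -8100 + 17604 = 9504)
s(r, W) = 92/3 (s(r, W) = -4*(-23/3) = 92/3)
L - s(38, -164) = 9504 - 1*92/3 = 9504 - 92/3 = 28420/3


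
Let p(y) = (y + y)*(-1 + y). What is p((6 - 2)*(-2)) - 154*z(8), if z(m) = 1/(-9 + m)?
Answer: 298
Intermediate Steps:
p(y) = 2*y*(-1 + y) (p(y) = (2*y)*(-1 + y) = 2*y*(-1 + y))
p((6 - 2)*(-2)) - 154*z(8) = 2*((6 - 2)*(-2))*(-1 + (6 - 2)*(-2)) - 154/(-9 + 8) = 2*(4*(-2))*(-1 + 4*(-2)) - 154/(-1) = 2*(-8)*(-1 - 8) - 154*(-1) = 2*(-8)*(-9) + 154 = 144 + 154 = 298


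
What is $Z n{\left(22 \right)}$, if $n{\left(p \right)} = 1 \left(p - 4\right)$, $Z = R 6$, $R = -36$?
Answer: $-3888$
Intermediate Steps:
$Z = -216$ ($Z = \left(-36\right) 6 = -216$)
$n{\left(p \right)} = -4 + p$ ($n{\left(p \right)} = 1 \left(-4 + p\right) = -4 + p$)
$Z n{\left(22 \right)} = - 216 \left(-4 + 22\right) = \left(-216\right) 18 = -3888$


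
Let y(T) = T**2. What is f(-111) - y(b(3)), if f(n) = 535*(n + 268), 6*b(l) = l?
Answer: 335979/4 ≈ 83995.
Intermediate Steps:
b(l) = l/6
f(n) = 143380 + 535*n (f(n) = 535*(268 + n) = 143380 + 535*n)
f(-111) - y(b(3)) = (143380 + 535*(-111)) - ((1/6)*3)**2 = (143380 - 59385) - (1/2)**2 = 83995 - 1*1/4 = 83995 - 1/4 = 335979/4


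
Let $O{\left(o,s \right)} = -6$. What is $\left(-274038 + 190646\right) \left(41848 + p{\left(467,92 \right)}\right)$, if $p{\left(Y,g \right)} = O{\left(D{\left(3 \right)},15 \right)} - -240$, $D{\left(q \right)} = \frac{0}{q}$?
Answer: $-3509302144$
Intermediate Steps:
$D{\left(q \right)} = 0$
$p{\left(Y,g \right)} = 234$ ($p{\left(Y,g \right)} = -6 - -240 = -6 + 240 = 234$)
$\left(-274038 + 190646\right) \left(41848 + p{\left(467,92 \right)}\right) = \left(-274038 + 190646\right) \left(41848 + 234\right) = \left(-83392\right) 42082 = -3509302144$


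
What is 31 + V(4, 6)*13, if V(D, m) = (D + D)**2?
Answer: 863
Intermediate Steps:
V(D, m) = 4*D**2 (V(D, m) = (2*D)**2 = 4*D**2)
31 + V(4, 6)*13 = 31 + (4*4**2)*13 = 31 + (4*16)*13 = 31 + 64*13 = 31 + 832 = 863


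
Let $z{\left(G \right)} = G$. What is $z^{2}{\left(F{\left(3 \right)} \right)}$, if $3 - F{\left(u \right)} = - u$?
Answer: $36$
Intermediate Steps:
$F{\left(u \right)} = 3 + u$ ($F{\left(u \right)} = 3 - - u = 3 + u$)
$z^{2}{\left(F{\left(3 \right)} \right)} = \left(3 + 3\right)^{2} = 6^{2} = 36$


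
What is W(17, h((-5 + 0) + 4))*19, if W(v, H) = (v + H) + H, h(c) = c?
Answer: 285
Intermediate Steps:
W(v, H) = v + 2*H (W(v, H) = (H + v) + H = v + 2*H)
W(17, h((-5 + 0) + 4))*19 = (17 + 2*((-5 + 0) + 4))*19 = (17 + 2*(-5 + 4))*19 = (17 + 2*(-1))*19 = (17 - 2)*19 = 15*19 = 285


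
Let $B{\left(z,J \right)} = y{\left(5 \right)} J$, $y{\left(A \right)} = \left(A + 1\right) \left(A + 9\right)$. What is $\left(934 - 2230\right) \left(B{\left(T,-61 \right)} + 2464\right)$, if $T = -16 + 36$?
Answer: $3447360$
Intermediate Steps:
$y{\left(A \right)} = \left(1 + A\right) \left(9 + A\right)$
$T = 20$
$B{\left(z,J \right)} = 84 J$ ($B{\left(z,J \right)} = \left(9 + 5^{2} + 10 \cdot 5\right) J = \left(9 + 25 + 50\right) J = 84 J$)
$\left(934 - 2230\right) \left(B{\left(T,-61 \right)} + 2464\right) = \left(934 - 2230\right) \left(84 \left(-61\right) + 2464\right) = - 1296 \left(-5124 + 2464\right) = \left(-1296\right) \left(-2660\right) = 3447360$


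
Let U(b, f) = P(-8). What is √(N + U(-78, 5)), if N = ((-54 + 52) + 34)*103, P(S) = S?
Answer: 2*√822 ≈ 57.341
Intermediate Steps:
N = 3296 (N = (-2 + 34)*103 = 32*103 = 3296)
U(b, f) = -8
√(N + U(-78, 5)) = √(3296 - 8) = √3288 = 2*√822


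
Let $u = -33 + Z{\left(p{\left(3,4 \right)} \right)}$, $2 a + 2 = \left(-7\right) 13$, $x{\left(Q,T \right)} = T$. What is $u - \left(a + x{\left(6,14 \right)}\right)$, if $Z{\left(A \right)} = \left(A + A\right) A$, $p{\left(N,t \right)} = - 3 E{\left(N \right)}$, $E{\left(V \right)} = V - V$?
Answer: $- \frac{1}{2} \approx -0.5$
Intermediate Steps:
$E{\left(V \right)} = 0$
$p{\left(N,t \right)} = 0$ ($p{\left(N,t \right)} = \left(-3\right) 0 = 0$)
$a = - \frac{93}{2}$ ($a = -1 + \frac{\left(-7\right) 13}{2} = -1 + \frac{1}{2} \left(-91\right) = -1 - \frac{91}{2} = - \frac{93}{2} \approx -46.5$)
$Z{\left(A \right)} = 2 A^{2}$ ($Z{\left(A \right)} = 2 A A = 2 A^{2}$)
$u = -33$ ($u = -33 + 2 \cdot 0^{2} = -33 + 2 \cdot 0 = -33 + 0 = -33$)
$u - \left(a + x{\left(6,14 \right)}\right) = -33 - \left(- \frac{93}{2} + 14\right) = -33 - - \frac{65}{2} = -33 + \frac{65}{2} = - \frac{1}{2}$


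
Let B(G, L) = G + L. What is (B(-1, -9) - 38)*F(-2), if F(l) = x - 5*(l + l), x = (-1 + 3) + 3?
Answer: -1200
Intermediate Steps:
x = 5 (x = 2 + 3 = 5)
F(l) = 5 - 10*l (F(l) = 5 - 5*(l + l) = 5 - 5*2*l = 5 - 10*l)
(B(-1, -9) - 38)*F(-2) = ((-1 - 9) - 38)*(5 - 10*(-2)) = (-10 - 38)*(5 + 20) = -48*25 = -1200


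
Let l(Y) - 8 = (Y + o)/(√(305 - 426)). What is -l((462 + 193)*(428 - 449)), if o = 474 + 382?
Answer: -8 - 12899*I/11 ≈ -8.0 - 1172.6*I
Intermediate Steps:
o = 856
l(Y) = 8 - I*(856 + Y)/11 (l(Y) = 8 + (Y + 856)/(√(305 - 426)) = 8 + (856 + Y)/(√(-121)) = 8 + (856 + Y)/((11*I)) = 8 + (-I/11)*(856 + Y) = 8 - I*(856 + Y)/11)
-l((462 + 193)*(428 - 449)) = -(8 - 856*I/11 - I*(462 + 193)*(428 - 449)/11) = -(8 - 856*I/11 - I*655*(-21)/11) = -(8 - 856*I/11 - 1/11*I*(-13755)) = -(8 - 856*I/11 + 13755*I/11) = -(8 + 12899*I/11) = -8 - 12899*I/11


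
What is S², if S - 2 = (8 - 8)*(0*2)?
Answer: 4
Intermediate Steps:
S = 2 (S = 2 + (8 - 8)*(0*2) = 2 + 0*0 = 2 + 0 = 2)
S² = 2² = 4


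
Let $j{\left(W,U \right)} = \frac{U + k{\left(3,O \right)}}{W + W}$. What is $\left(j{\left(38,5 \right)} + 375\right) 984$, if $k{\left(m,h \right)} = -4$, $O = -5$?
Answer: $\frac{7011246}{19} \approx 3.6901 \cdot 10^{5}$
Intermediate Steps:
$j{\left(W,U \right)} = \frac{-4 + U}{2 W}$ ($j{\left(W,U \right)} = \frac{U - 4}{W + W} = \frac{-4 + U}{2 W}$)
$\left(j{\left(38,5 \right)} + 375\right) 984 = \left(\frac{-4 + 5}{2 \cdot 38} + 375\right) 984 = \left(\frac{1}{2} \cdot \frac{1}{38} \cdot 1 + 375\right) 984 = \left(\frac{1}{76} + 375\right) 984 = \frac{28501}{76} \cdot 984 = \frac{7011246}{19}$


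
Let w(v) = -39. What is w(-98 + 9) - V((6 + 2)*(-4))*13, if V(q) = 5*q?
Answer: 2041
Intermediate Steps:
w(-98 + 9) - V((6 + 2)*(-4))*13 = -39 - 5*((6 + 2)*(-4))*13 = -39 - 5*(8*(-4))*13 = -39 - 5*(-32)*13 = -39 - (-160)*13 = -39 - 1*(-2080) = -39 + 2080 = 2041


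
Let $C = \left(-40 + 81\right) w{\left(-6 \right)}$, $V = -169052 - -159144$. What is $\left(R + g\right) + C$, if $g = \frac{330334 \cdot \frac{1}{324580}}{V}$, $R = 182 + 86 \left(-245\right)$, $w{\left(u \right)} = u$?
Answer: $- \frac{33982823774047}{1607969320} \approx -21134.0$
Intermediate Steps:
$V = -9908$ ($V = -169052 + 159144 = -9908$)
$R = -20888$ ($R = 182 - 21070 = -20888$)
$g = - \frac{165167}{1607969320}$ ($g = \frac{330334 \cdot \frac{1}{324580}}{-9908} = 330334 \cdot \frac{1}{324580} \left(- \frac{1}{9908}\right) = \frac{165167}{162290} \left(- \frac{1}{9908}\right) = - \frac{165167}{1607969320} \approx -0.00010272$)
$C = -246$ ($C = \left(-40 + 81\right) \left(-6\right) = 41 \left(-6\right) = -246$)
$\left(R + g\right) + C = \left(-20888 - \frac{165167}{1607969320}\right) - 246 = - \frac{33587263321327}{1607969320} - 246 = - \frac{33982823774047}{1607969320}$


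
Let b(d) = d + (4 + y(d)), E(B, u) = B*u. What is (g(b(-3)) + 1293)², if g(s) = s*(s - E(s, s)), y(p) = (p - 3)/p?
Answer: 1625625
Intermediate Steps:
y(p) = (-3 + p)/p
b(d) = 4 + d + (-3 + d)/d (b(d) = d + (4 + (-3 + d)/d) = 4 + d + (-3 + d)/d)
g(s) = s*(s - s²) (g(s) = s*(s - s*s) = s*(s - s²))
(g(b(-3)) + 1293)² = ((5 - 3 - 3/(-3))²*(1 - (5 - 3 - 3/(-3))) + 1293)² = ((5 - 3 - 3*(-⅓))²*(1 - (5 - 3 - 3*(-⅓))) + 1293)² = ((5 - 3 + 1)²*(1 - (5 - 3 + 1)) + 1293)² = (3²*(1 - 1*3) + 1293)² = (9*(1 - 3) + 1293)² = (9*(-2) + 1293)² = (-18 + 1293)² = 1275² = 1625625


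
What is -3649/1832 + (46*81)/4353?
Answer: -3019355/2658232 ≈ -1.1359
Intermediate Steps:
-3649/1832 + (46*81)/4353 = -3649*1/1832 + 3726*(1/4353) = -3649/1832 + 1242/1451 = -3019355/2658232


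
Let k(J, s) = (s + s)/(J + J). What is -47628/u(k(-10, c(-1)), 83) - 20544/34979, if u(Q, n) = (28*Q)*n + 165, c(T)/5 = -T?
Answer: 1645497444/34874063 ≈ 47.184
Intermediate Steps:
c(T) = -5*T (c(T) = 5*(-T) = -5*T)
k(J, s) = s/J (k(J, s) = (2*s)/((2*J)) = (2*s)*(1/(2*J)) = s/J)
u(Q, n) = 165 + 28*Q*n (u(Q, n) = 28*Q*n + 165 = 165 + 28*Q*n)
-47628/u(k(-10, c(-1)), 83) - 20544/34979 = -47628/(165 + 28*(-5*(-1)/(-10))*83) - 20544/34979 = -47628/(165 + 28*(5*(-⅒))*83) - 20544*1/34979 = -47628/(165 + 28*(-½)*83) - 20544/34979 = -47628/(165 - 1162) - 20544/34979 = -47628/(-997) - 20544/34979 = -47628*(-1/997) - 20544/34979 = 47628/997 - 20544/34979 = 1645497444/34874063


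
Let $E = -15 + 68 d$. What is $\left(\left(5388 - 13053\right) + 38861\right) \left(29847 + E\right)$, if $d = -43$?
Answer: $839421968$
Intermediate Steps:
$E = -2939$ ($E = -15 + 68 \left(-43\right) = -15 - 2924 = -2939$)
$\left(\left(5388 - 13053\right) + 38861\right) \left(29847 + E\right) = \left(\left(5388 - 13053\right) + 38861\right) \left(29847 - 2939\right) = \left(\left(5388 - 13053\right) + 38861\right) 26908 = \left(-7665 + 38861\right) 26908 = 31196 \cdot 26908 = 839421968$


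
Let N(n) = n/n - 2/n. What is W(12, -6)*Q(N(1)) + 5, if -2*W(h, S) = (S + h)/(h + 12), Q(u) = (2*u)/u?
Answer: 19/4 ≈ 4.7500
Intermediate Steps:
N(n) = 1 - 2/n
Q(u) = 2
W(h, S) = -(S + h)/(2*(12 + h)) (W(h, S) = -(S + h)/(2*(h + 12)) = -(S + h)/(2*(12 + h)))
W(12, -6)*Q(N(1)) + 5 = ((-1*(-6) - 1*12)/(2*(12 + 12)))*2 + 5 = ((½)*(6 - 12)/24)*2 + 5 = ((½)*(1/24)*(-6))*2 + 5 = -⅛*2 + 5 = -¼ + 5 = 19/4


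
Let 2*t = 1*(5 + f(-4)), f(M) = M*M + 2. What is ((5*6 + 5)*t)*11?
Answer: 8855/2 ≈ 4427.5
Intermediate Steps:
f(M) = 2 + M² (f(M) = M² + 2 = 2 + M²)
t = 23/2 (t = (1*(5 + (2 + (-4)²)))/2 = (1*(5 + (2 + 16)))/2 = (1*(5 + 18))/2 = (1*23)/2 = (½)*23 = 23/2 ≈ 11.500)
((5*6 + 5)*t)*11 = ((5*6 + 5)*(23/2))*11 = ((30 + 5)*(23/2))*11 = (35*(23/2))*11 = (805/2)*11 = 8855/2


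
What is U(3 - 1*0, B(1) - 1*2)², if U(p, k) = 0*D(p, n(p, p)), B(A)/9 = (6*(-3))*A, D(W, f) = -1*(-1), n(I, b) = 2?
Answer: 0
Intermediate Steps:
D(W, f) = 1
B(A) = -162*A (B(A) = 9*((6*(-3))*A) = 9*(-18*A) = -162*A)
U(p, k) = 0 (U(p, k) = 0*1 = 0)
U(3 - 1*0, B(1) - 1*2)² = 0² = 0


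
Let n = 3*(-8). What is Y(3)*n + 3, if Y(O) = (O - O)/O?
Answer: 3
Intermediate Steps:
n = -24
Y(O) = 0 (Y(O) = 0/O = 0)
Y(3)*n + 3 = 0*(-24) + 3 = 0 + 3 = 3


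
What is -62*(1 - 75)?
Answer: 4588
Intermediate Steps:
-62*(1 - 75) = -62*(-74) = 4588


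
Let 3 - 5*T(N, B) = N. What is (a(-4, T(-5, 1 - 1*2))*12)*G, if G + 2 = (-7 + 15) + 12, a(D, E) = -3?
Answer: -648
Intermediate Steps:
T(N, B) = ⅗ - N/5
G = 18 (G = -2 + ((-7 + 15) + 12) = -2 + (8 + 12) = -2 + 20 = 18)
(a(-4, T(-5, 1 - 1*2))*12)*G = -3*12*18 = -36*18 = -648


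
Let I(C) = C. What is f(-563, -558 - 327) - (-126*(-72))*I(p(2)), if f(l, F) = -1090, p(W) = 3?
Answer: -28306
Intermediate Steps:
f(-563, -558 - 327) - (-126*(-72))*I(p(2)) = -1090 - (-126*(-72))*3 = -1090 - 9072*3 = -1090 - 1*27216 = -1090 - 27216 = -28306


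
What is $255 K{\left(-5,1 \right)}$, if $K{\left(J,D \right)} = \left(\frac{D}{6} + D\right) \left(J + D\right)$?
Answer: $-1190$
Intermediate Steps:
$K{\left(J,D \right)} = \frac{7 D \left(D + J\right)}{6}$ ($K{\left(J,D \right)} = \left(D \frac{1}{6} + D\right) \left(D + J\right) = \left(\frac{D}{6} + D\right) \left(D + J\right) = \frac{7 D}{6} \left(D + J\right) = \frac{7 D \left(D + J\right)}{6}$)
$255 K{\left(-5,1 \right)} = 255 \cdot \frac{7}{6} \cdot 1 \left(1 - 5\right) = 255 \cdot \frac{7}{6} \cdot 1 \left(-4\right) = 255 \left(- \frac{14}{3}\right) = -1190$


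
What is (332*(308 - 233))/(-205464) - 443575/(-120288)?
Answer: 74951975/21016032 ≈ 3.5664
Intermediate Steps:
(332*(308 - 233))/(-205464) - 443575/(-120288) = (332*75)*(-1/205464) - 443575*(-1/120288) = 24900*(-1/205464) + 443575/120288 = -2075/17122 + 443575/120288 = 74951975/21016032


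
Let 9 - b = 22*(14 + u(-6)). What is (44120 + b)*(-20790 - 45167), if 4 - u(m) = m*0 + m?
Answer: -2875791157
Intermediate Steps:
u(m) = 4 - m (u(m) = 4 - (m*0 + m) = 4 - (0 + m) = 4 - m)
b = -519 (b = 9 - 22*(14 + (4 - 1*(-6))) = 9 - 22*(14 + (4 + 6)) = 9 - 22*(14 + 10) = 9 - 22*24 = 9 - 1*528 = 9 - 528 = -519)
(44120 + b)*(-20790 - 45167) = (44120 - 519)*(-20790 - 45167) = 43601*(-65957) = -2875791157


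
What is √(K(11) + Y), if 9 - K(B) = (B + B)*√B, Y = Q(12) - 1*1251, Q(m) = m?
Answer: √(-1230 - 22*√11) ≈ 36.097*I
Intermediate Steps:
Y = -1239 (Y = 12 - 1*1251 = 12 - 1251 = -1239)
K(B) = 9 - 2*B^(3/2) (K(B) = 9 - (B + B)*√B = 9 - 2*B*√B = 9 - 2*B^(3/2))
√(K(11) + Y) = √((9 - 22*√11) - 1239) = √(-1230 - 22*√11)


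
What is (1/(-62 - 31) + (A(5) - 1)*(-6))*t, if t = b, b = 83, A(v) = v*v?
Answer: -1111619/93 ≈ -11953.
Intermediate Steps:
A(v) = v²
t = 83
(1/(-62 - 31) + (A(5) - 1)*(-6))*t = (1/(-62 - 31) + (5² - 1)*(-6))*83 = (1/(-93) + (25 - 1)*(-6))*83 = (-1/93 + 24*(-6))*83 = (-1/93 - 144)*83 = -13393/93*83 = -1111619/93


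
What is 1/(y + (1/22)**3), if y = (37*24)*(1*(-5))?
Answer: -10648/47277119 ≈ -0.00022523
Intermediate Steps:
y = -4440 (y = 888*(-5) = -4440)
1/(y + (1/22)**3) = 1/(-4440 + (1/22)**3) = 1/(-4440 + 1/10648) = 1/(-47277119/10648) = -10648/47277119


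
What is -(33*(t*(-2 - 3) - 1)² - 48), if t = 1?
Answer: -1140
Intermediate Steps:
-(33*(t*(-2 - 3) - 1)² - 48) = -(33*(1*(-2 - 3) - 1)² - 48) = -(33*(1*(-5) - 1)² - 48) = -(33*(-5 - 1)² - 48) = -(33*(-6)² - 48) = -(33*36 - 48) = -(1188 - 48) = -1*1140 = -1140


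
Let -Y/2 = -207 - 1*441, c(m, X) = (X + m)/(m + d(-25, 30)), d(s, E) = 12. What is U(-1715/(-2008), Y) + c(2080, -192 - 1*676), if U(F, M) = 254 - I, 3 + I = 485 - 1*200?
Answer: -14341/523 ≈ -27.421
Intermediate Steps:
c(m, X) = (X + m)/(12 + m) (c(m, X) = (X + m)/(m + 12) = (X + m)/(12 + m))
Y = 1296 (Y = -2*(-207 - 1*441) = -2*(-207 - 441) = -2*(-648) = 1296)
I = 282 (I = -3 + (485 - 1*200) = -3 + (485 - 200) = -3 + 285 = 282)
U(F, M) = -28 (U(F, M) = 254 - 1*282 = 254 - 282 = -28)
U(-1715/(-2008), Y) + c(2080, -192 - 1*676) = -28 + ((-192 - 1*676) + 2080)/(12 + 2080) = -28 + ((-192 - 676) + 2080)/2092 = -28 + (-868 + 2080)/2092 = -28 + (1/2092)*1212 = -28 + 303/523 = -14341/523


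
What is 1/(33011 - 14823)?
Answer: 1/18188 ≈ 5.4981e-5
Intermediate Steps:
1/(33011 - 14823) = 1/18188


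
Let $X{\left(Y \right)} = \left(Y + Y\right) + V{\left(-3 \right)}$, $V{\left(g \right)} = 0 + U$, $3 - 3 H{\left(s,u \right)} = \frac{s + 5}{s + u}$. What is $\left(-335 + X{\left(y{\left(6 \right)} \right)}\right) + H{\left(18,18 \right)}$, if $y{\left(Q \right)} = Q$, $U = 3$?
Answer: $- \frac{34475}{108} \approx -319.21$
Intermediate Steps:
$H{\left(s,u \right)} = 1 - \frac{5 + s}{3 \left(s + u\right)}$ ($H{\left(s,u \right)} = 1 - \frac{\left(s + 5\right) \frac{1}{s + u}}{3} = 1 - \frac{\left(5 + s\right) \frac{1}{s + u}}{3} = 1 - \frac{\frac{1}{s + u} \left(5 + s\right)}{3} = 1 - \frac{5 + s}{3 \left(s + u\right)}$)
$V{\left(g \right)} = 3$ ($V{\left(g \right)} = 0 + 3 = 3$)
$X{\left(Y \right)} = 3 + 2 Y$ ($X{\left(Y \right)} = \left(Y + Y\right) + 3 = 2 Y + 3 = 3 + 2 Y$)
$\left(-335 + X{\left(y{\left(6 \right)} \right)}\right) + H{\left(18,18 \right)} = \left(-335 + \left(3 + 2 \cdot 6\right)\right) + \frac{- \frac{5}{3} + 18 + \frac{2}{3} \cdot 18}{18 + 18} = \left(-335 + \left(3 + 12\right)\right) + \frac{- \frac{5}{3} + 18 + 12}{36} = \left(-335 + 15\right) + \frac{1}{36} \cdot \frac{85}{3} = -320 + \frac{85}{108} = - \frac{34475}{108}$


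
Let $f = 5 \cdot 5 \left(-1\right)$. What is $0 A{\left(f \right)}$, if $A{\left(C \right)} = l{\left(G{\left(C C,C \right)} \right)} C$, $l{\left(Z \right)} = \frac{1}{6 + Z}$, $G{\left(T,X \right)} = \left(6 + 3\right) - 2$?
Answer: $0$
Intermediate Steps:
$f = -25$ ($f = 5 \left(-5\right) = -25$)
$G{\left(T,X \right)} = 7$ ($G{\left(T,X \right)} = 9 - 2 = 7$)
$A{\left(C \right)} = \frac{C}{13}$ ($A{\left(C \right)} = \frac{C}{6 + 7} = \frac{C}{13}$)
$0 A{\left(f \right)} = 0 \cdot \frac{1}{13} \left(-25\right) = 0 \left(- \frac{25}{13}\right) = 0$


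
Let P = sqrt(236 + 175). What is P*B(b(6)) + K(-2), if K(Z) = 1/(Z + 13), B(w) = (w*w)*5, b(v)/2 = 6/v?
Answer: 1/11 + 20*sqrt(411) ≈ 405.55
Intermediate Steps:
b(v) = 12/v (b(v) = 2*(6/v) = 12/v)
B(w) = 5*w**2 (B(w) = w**2*5 = 5*w**2)
K(Z) = 1/(13 + Z)
P = sqrt(411) ≈ 20.273
P*B(b(6)) + K(-2) = sqrt(411)*(5*(12/6)**2) + 1/(13 - 2) = sqrt(411)*(5*(12*(1/6))**2) + 1/11 = sqrt(411)*(5*2**2) + 1/11 = sqrt(411)*(5*4) + 1/11 = sqrt(411)*20 + 1/11 = 20*sqrt(411) + 1/11 = 1/11 + 20*sqrt(411)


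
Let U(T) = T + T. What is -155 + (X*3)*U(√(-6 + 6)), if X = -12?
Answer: -155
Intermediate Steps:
U(T) = 2*T
-155 + (X*3)*U(√(-6 + 6)) = -155 + (-12*3)*(2*√(-6 + 6)) = -155 - 72*√0 = -155 - 72*0 = -155 - 36*0 = -155 + 0 = -155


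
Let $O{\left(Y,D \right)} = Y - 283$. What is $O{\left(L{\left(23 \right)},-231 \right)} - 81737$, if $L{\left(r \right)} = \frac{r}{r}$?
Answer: $-82019$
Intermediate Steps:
$L{\left(r \right)} = 1$
$O{\left(Y,D \right)} = -283 + Y$
$O{\left(L{\left(23 \right)},-231 \right)} - 81737 = \left(-283 + 1\right) - 81737 = -282 - 81737 = -82019$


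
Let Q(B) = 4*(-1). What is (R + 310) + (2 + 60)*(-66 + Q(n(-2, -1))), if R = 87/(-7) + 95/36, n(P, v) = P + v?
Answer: -1018027/252 ≈ -4039.8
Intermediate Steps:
Q(B) = -4
R = -2467/252 (R = 87*(-1/7) + 95*(1/36) = -87/7 + 95/36 = -2467/252 ≈ -9.7897)
(R + 310) + (2 + 60)*(-66 + Q(n(-2, -1))) = (-2467/252 + 310) + (2 + 60)*(-66 - 4) = 75653/252 + 62*(-70) = 75653/252 - 4340 = -1018027/252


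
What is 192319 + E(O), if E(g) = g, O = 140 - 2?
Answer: 192457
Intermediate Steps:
O = 138
192319 + E(O) = 192319 + 138 = 192457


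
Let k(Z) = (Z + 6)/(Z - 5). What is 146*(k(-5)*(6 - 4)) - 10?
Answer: -196/5 ≈ -39.200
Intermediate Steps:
k(Z) = (6 + Z)/(-5 + Z)
146*(k(-5)*(6 - 4)) - 10 = 146*(((6 - 5)/(-5 - 5))*(6 - 4)) - 10 = 146*((1/(-10))*2) - 10 = 146*(-1/10*1*2) - 10 = 146*(-1/10*2) - 10 = 146*(-1/5) - 10 = -146/5 - 10 = -196/5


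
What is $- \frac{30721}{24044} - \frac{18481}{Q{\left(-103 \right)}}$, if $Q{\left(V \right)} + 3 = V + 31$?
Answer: $\frac{442053089}{1803300} \approx 245.14$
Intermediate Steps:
$Q{\left(V \right)} = 28 + V$ ($Q{\left(V \right)} = -3 + \left(V + 31\right) = -3 + \left(31 + V\right) = 28 + V$)
$- \frac{30721}{24044} - \frac{18481}{Q{\left(-103 \right)}} = - \frac{30721}{24044} - \frac{18481}{28 - 103} = \left(-30721\right) \frac{1}{24044} - \frac{18481}{-75} = - \frac{30721}{24044} - - \frac{18481}{75} = - \frac{30721}{24044} + \frac{18481}{75} = \frac{442053089}{1803300}$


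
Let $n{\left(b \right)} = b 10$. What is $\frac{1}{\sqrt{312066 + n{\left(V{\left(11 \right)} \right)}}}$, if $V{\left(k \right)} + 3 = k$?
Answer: $\frac{\sqrt{312146}}{312146} \approx 0.0017899$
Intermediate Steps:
$V{\left(k \right)} = -3 + k$
$n{\left(b \right)} = 10 b$
$\frac{1}{\sqrt{312066 + n{\left(V{\left(11 \right)} \right)}}} = \frac{1}{\sqrt{312066 + 10 \left(-3 + 11\right)}} = \frac{1}{\sqrt{312066 + 10 \cdot 8}} = \frac{1}{\sqrt{312066 + 80}} = \frac{1}{\sqrt{312146}} = \frac{\sqrt{312146}}{312146}$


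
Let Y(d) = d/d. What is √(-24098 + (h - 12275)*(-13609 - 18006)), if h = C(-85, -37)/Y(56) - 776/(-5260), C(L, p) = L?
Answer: 2*√6756646457483/263 ≈ 19767.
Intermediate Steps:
Y(d) = 1
h = -111581/1315 (h = -85/1 - 776/(-5260) = -85*1 - 776*(-1/5260) = -85 + 194/1315 = -111581/1315 ≈ -84.852)
√(-24098 + (h - 12275)*(-13609 - 18006)) = √(-24098 + (-111581/1315 - 12275)*(-13609 - 18006)) = √(-24098 - 16253206/1315*(-31615)) = √(-24098 + 102769021538/263) = √(102762683764/263) = 2*√6756646457483/263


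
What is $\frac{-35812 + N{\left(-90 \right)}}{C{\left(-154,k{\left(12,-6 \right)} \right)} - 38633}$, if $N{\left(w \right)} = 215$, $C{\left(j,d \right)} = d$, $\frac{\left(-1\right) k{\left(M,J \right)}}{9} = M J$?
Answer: $\frac{35597}{37985} \approx 0.93713$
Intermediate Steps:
$k{\left(M,J \right)} = - 9 J M$ ($k{\left(M,J \right)} = - 9 M J = - 9 J M$)
$\frac{-35812 + N{\left(-90 \right)}}{C{\left(-154,k{\left(12,-6 \right)} \right)} - 38633} = \frac{-35812 + 215}{\left(-9\right) \left(-6\right) 12 - 38633} = - \frac{35597}{648 - 38633} = - \frac{35597}{-37985} = \left(-35597\right) \left(- \frac{1}{37985}\right) = \frac{35597}{37985}$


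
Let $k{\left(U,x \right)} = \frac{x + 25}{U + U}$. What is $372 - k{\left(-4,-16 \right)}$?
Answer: $\frac{2985}{8} \approx 373.13$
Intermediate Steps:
$k{\left(U,x \right)} = \frac{25 + x}{2 U}$
$372 - k{\left(-4,-16 \right)} = 372 - \frac{25 - 16}{2 \left(-4\right)} = 372 - \frac{1}{2} \left(- \frac{1}{4}\right) 9 = 372 - - \frac{9}{8} = 372 + \frac{9}{8} = \frac{2985}{8}$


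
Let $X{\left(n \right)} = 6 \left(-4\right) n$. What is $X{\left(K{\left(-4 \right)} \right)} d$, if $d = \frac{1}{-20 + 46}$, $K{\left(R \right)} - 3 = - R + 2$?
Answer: $- \frac{108}{13} \approx -8.3077$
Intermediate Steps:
$K{\left(R \right)} = 5 - R$ ($K{\left(R \right)} = 3 - \left(-2 + R\right) = 5 - R$)
$d = \frac{1}{26} \approx 0.038462$
$X{\left(n \right)} = - 24 n$
$X{\left(K{\left(-4 \right)} \right)} d = - 24 \left(5 - -4\right) \frac{1}{26} = - 24 \left(5 + 4\right) \frac{1}{26} = \left(-24\right) 9 \cdot \frac{1}{26} = \left(-216\right) \frac{1}{26} = - \frac{108}{13}$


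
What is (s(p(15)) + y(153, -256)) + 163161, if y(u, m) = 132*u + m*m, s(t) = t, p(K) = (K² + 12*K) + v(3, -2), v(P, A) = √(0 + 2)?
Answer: 249298 + √2 ≈ 2.4930e+5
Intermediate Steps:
v(P, A) = √2
p(K) = √2 + K² + 12*K (p(K) = (K² + 12*K) + √2 = √2 + K² + 12*K)
y(u, m) = m² + 132*u (y(u, m) = 132*u + m² = m² + 132*u)
(s(p(15)) + y(153, -256)) + 163161 = ((√2 + 15² + 12*15) + ((-256)² + 132*153)) + 163161 = ((√2 + 225 + 180) + (65536 + 20196)) + 163161 = ((405 + √2) + 85732) + 163161 = (86137 + √2) + 163161 = 249298 + √2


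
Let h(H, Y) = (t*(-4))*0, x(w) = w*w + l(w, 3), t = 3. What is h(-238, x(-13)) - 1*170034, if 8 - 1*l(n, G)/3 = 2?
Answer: -170034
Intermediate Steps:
l(n, G) = 18 (l(n, G) = 24 - 3*2 = 24 - 6 = 18)
x(w) = 18 + w² (x(w) = w*w + 18 = w² + 18 = 18 + w²)
h(H, Y) = 0 (h(H, Y) = (3*(-4))*0 = -12*0 = 0)
h(-238, x(-13)) - 1*170034 = 0 - 1*170034 = 0 - 170034 = -170034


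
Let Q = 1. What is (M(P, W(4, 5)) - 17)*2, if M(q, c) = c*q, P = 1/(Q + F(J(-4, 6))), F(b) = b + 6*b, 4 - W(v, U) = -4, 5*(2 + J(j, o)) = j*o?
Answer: -8002/233 ≈ -34.343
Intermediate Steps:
J(j, o) = -2 + j*o/5 (J(j, o) = -2 + (j*o)/5 = -2 + j*o/5)
W(v, U) = 8 (W(v, U) = 4 - 1*(-4) = 4 + 4 = 8)
F(b) = 7*b
P = -5/233 (P = 1/(1 + 7*(-2 + (1/5)*(-4)*6)) = 1/(1 + 7*(-2 - 24/5)) = 1/(1 + 7*(-34/5)) = 1/(1 - 238/5) = 1/(-233/5) = -5/233 ≈ -0.021459)
(M(P, W(4, 5)) - 17)*2 = (8*(-5/233) - 17)*2 = (-40/233 - 17)*2 = -4001/233*2 = -8002/233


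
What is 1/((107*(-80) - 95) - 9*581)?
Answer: -1/13884 ≈ -7.2025e-5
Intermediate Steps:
1/((107*(-80) - 95) - 9*581) = 1/((-8560 - 95) - 5229) = 1/(-8655 - 5229) = 1/(-13884) = -1/13884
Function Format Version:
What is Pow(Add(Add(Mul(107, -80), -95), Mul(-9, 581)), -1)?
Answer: Rational(-1, 13884) ≈ -7.2025e-5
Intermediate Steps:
Pow(Add(Add(Mul(107, -80), -95), Mul(-9, 581)), -1) = Pow(Add(Add(-8560, -95), -5229), -1) = Pow(Add(-8655, -5229), -1) = Pow(-13884, -1) = Rational(-1, 13884)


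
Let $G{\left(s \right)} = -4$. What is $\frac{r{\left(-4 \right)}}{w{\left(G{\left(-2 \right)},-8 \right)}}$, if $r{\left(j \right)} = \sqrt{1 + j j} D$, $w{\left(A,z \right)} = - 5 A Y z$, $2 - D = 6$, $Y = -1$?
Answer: $- \frac{\sqrt{17}}{40} \approx -0.10308$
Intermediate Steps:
$D = -4$ ($D = 2 - 6 = -4$)
$w{\left(A,z \right)} = 5 A z$ ($w{\left(A,z \right)} = - 5 A \left(-1\right) z = 5 A z$)
$r{\left(j \right)} = - 4 \sqrt{1 + j^{2}}$ ($r{\left(j \right)} = \sqrt{1 + j j} \left(-4\right) = \sqrt{1 + j^{2}} \left(-4\right) = - 4 \sqrt{1 + j^{2}}$)
$\frac{r{\left(-4 \right)}}{w{\left(G{\left(-2 \right)},-8 \right)}} = \frac{\left(-4\right) \sqrt{1 + \left(-4\right)^{2}}}{5 \left(-4\right) \left(-8\right)} = \frac{\left(-4\right) \sqrt{1 + 16}}{160} = - 4 \sqrt{17} \cdot \frac{1}{160} = - \frac{\sqrt{17}}{40}$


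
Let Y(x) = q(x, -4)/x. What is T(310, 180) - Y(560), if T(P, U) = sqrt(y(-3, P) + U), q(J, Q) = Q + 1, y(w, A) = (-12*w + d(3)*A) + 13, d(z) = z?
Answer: 3/560 + sqrt(1159) ≈ 34.049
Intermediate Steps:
y(w, A) = 13 - 12*w + 3*A (y(w, A) = (-12*w + 3*A) + 13 = 13 - 12*w + 3*A)
q(J, Q) = 1 + Q
T(P, U) = sqrt(49 + U + 3*P) (T(P, U) = sqrt((13 - 12*(-3) + 3*P) + U) = sqrt((13 + 36 + 3*P) + U) = sqrt((49 + 3*P) + U) = sqrt(49 + U + 3*P))
Y(x) = -3/x (Y(x) = (1 - 4)/x = -3/x)
T(310, 180) - Y(560) = sqrt(49 + 180 + 3*310) - (-3)/560 = sqrt(49 + 180 + 930) - (-3)/560 = sqrt(1159) - 1*(-3/560) = sqrt(1159) + 3/560 = 3/560 + sqrt(1159)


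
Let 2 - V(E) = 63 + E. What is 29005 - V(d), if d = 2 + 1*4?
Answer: 29072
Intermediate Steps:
d = 6 (d = 2 + 4 = 6)
V(E) = -61 - E (V(E) = 2 - (63 + E) = 2 + (-63 - E) = -61 - E)
29005 - V(d) = 29005 - (-61 - 1*6) = 29005 - (-61 - 6) = 29005 - 1*(-67) = 29005 + 67 = 29072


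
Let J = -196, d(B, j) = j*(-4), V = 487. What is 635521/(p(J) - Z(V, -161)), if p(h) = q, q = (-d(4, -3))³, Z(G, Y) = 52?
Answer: -635521/1780 ≈ -357.03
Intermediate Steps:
d(B, j) = -4*j
q = -1728 (q = (-(-4)*(-3))³ = (-1*12)³ = (-12)³ = -1728)
p(h) = -1728
635521/(p(J) - Z(V, -161)) = 635521/(-1728 - 1*52) = 635521/(-1728 - 52) = 635521/(-1780) = 635521*(-1/1780) = -635521/1780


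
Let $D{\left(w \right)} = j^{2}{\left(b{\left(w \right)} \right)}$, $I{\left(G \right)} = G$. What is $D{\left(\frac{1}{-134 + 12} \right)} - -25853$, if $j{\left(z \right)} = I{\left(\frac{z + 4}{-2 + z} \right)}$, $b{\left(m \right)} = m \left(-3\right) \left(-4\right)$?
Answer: $\frac{105908049}{4096} \approx 25856.0$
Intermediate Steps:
$b{\left(m \right)} = 12 m$ ($b{\left(m \right)} = - 3 m \left(-4\right) = 12 m$)
$j{\left(z \right)} = \frac{4 + z}{-2 + z}$ ($j{\left(z \right)} = \frac{z + 4}{-2 + z} = \frac{4 + z}{-2 + z}$)
$D{\left(w \right)} = \frac{\left(4 + 12 w\right)^{2}}{\left(-2 + 12 w\right)^{2}}$ ($D{\left(w \right)} = \left(\frac{4 + 12 w}{-2 + 12 w}\right)^{2} = \frac{\left(4 + 12 w\right)^{2}}{\left(-2 + 12 w\right)^{2}}$)
$D{\left(\frac{1}{-134 + 12} \right)} - -25853 = \frac{4 \left(1 + \frac{3}{-134 + 12}\right)^{2}}{\left(-1 + \frac{6}{-134 + 12}\right)^{2}} - -25853 = \frac{4 \left(1 + \frac{3}{-122}\right)^{2}}{\left(-1 + \frac{6}{-122}\right)^{2}} + 25853 = \frac{4 \left(1 + 3 \left(- \frac{1}{122}\right)\right)^{2}}{\left(-1 + 6 \left(- \frac{1}{122}\right)\right)^{2}} + 25853 = \frac{4 \left(1 - \frac{3}{122}\right)^{2}}{\left(-1 - \frac{3}{61}\right)^{2}} + 25853 = \frac{4 \left(\frac{119}{122}\right)^{2}}{\frac{4096}{3721}} + 25853 = 4 \cdot \frac{14161}{14884} \cdot \frac{3721}{4096} + 25853 = \frac{14161}{4096} + 25853 = \frac{105908049}{4096}$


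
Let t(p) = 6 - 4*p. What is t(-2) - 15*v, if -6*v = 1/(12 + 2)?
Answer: 397/28 ≈ 14.179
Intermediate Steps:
v = -1/84 (v = -1/(6*(12 + 2)) = -⅙/14 = -⅙*1/14 = -1/84 ≈ -0.011905)
t(-2) - 15*v = (6 - 4*(-2)) - 15*(-1/84) = (6 + 8) + 5/28 = 14 + 5/28 = 397/28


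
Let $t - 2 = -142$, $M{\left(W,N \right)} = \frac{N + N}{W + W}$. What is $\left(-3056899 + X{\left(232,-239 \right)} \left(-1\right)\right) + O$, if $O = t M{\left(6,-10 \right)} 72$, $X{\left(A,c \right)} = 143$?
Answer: $-3040242$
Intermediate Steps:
$M{\left(W,N \right)} = \frac{N}{W}$ ($M{\left(W,N \right)} = \frac{2 N}{2 W} = 2 N \frac{1}{2 W} = \frac{N}{W}$)
$t = -140$ ($t = 2 - 142 = -140$)
$O = 16800$ ($O = - 140 \left(- \frac{10}{6}\right) 72 = - 140 \left(\left(-10\right) \frac{1}{6}\right) 72 = \left(-140\right) \left(- \frac{5}{3}\right) 72 = \frac{700}{3} \cdot 72 = 16800$)
$\left(-3056899 + X{\left(232,-239 \right)} \left(-1\right)\right) + O = \left(-3056899 + 143 \left(-1\right)\right) + 16800 = \left(-3056899 - 143\right) + 16800 = -3057042 + 16800 = -3040242$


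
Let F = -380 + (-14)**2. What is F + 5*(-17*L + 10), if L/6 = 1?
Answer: -644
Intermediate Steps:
L = 6 (L = 6*1 = 6)
F = -184 (F = -380 + 196 = -184)
F + 5*(-17*L + 10) = -184 + 5*(-17*6 + 10) = -184 + 5*(-102 + 10) = -184 + 5*(-92) = -184 - 460 = -644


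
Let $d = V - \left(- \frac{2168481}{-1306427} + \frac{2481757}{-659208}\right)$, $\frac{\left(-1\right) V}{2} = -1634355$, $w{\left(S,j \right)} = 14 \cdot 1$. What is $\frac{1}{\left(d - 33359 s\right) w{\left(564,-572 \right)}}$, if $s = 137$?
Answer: $- \frac{430603564908}{7845852098760828439} \approx -5.4883 \cdot 10^{-8}$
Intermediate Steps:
$w{\left(S,j \right)} = 14$
$V = 3268710$ ($V = \left(-2\right) \left(-1634355\right) = 3268710$)
$d = \frac{2815038170055186551}{861207129816}$ ($d = 3268710 - \left(- \frac{2168481}{-1306427} + \frac{2481757}{-659208}\right) = 3268710 - \left(\left(-2168481\right) \left(- \frac{1}{1306427}\right) + 2481757 \left(- \frac{1}{659208}\right)\right) = 3268710 - \left(\frac{2168481}{1306427} - \frac{2481757}{659208}\right) = 3268710 - - \frac{1812754329191}{861207129816} = 3268710 + \frac{1812754329191}{861207129816} = \frac{2815038170055186551}{861207129816} \approx 3.2687 \cdot 10^{6}$)
$\frac{1}{\left(d - 33359 s\right) w{\left(564,-572 \right)}} = \frac{1}{\left(\frac{2815038170055186551}{861207129816} - 4570183\right) 14} = \frac{1}{\frac{2815038170055186551}{861207129816} - 4570183} \cdot \frac{1}{14} = \frac{1}{- \frac{1120836014108689777}{861207129816}} \cdot \frac{1}{14} = \left(- \frac{861207129816}{1120836014108689777}\right) \frac{1}{14} = - \frac{430603564908}{7845852098760828439}$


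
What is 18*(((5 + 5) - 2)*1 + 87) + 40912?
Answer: 42622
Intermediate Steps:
18*(((5 + 5) - 2)*1 + 87) + 40912 = 18*((10 - 2)*1 + 87) + 40912 = 18*(8*1 + 87) + 40912 = 18*(8 + 87) + 40912 = 18*95 + 40912 = 1710 + 40912 = 42622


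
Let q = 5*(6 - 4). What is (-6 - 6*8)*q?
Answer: -540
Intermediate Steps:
q = 10 (q = 5*2 = 10)
(-6 - 6*8)*q = (-6 - 6*8)*10 = (-6 - 48)*10 = -54*10 = -540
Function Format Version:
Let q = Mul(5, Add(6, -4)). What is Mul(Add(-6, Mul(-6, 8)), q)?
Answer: -540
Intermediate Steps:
q = 10 (q = Mul(5, 2) = 10)
Mul(Add(-6, Mul(-6, 8)), q) = Mul(Add(-6, Mul(-6, 8)), 10) = Mul(Add(-6, -48), 10) = Mul(-54, 10) = -540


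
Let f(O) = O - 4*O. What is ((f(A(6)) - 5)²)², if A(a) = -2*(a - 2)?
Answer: 130321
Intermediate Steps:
A(a) = 4 - 2*a (A(a) = -2*(-2 + a) = 4 - 2*a)
f(O) = -3*O
((f(A(6)) - 5)²)² = ((-3*(4 - 2*6) - 5)²)² = ((-3*(4 - 12) - 5)²)² = ((-3*(-8) - 5)²)² = ((24 - 5)²)² = (19²)² = 361² = 130321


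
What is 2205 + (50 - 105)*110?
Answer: -3845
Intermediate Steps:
2205 + (50 - 105)*110 = 2205 - 55*110 = 2205 - 6050 = -3845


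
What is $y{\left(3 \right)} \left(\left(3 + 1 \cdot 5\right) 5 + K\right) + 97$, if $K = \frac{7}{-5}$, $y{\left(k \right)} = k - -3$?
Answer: $\frac{1643}{5} \approx 328.6$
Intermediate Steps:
$y{\left(k \right)} = 3 + k$ ($y{\left(k \right)} = k + 3 = 3 + k$)
$K = - \frac{7}{5}$ ($K = 7 \left(- \frac{1}{5}\right) = - \frac{7}{5} \approx -1.4$)
$y{\left(3 \right)} \left(\left(3 + 1 \cdot 5\right) 5 + K\right) + 97 = \left(3 + 3\right) \left(\left(3 + 1 \cdot 5\right) 5 - \frac{7}{5}\right) + 97 = 6 \left(\left(3 + 5\right) 5 - \frac{7}{5}\right) + 97 = 6 \left(8 \cdot 5 - \frac{7}{5}\right) + 97 = 6 \left(40 - \frac{7}{5}\right) + 97 = 6 \cdot \frac{193}{5} + 97 = \frac{1158}{5} + 97 = \frac{1643}{5}$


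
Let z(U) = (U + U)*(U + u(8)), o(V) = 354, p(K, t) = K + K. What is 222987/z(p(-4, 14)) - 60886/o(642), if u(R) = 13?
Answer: -41904139/14160 ≈ -2959.3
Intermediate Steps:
p(K, t) = 2*K
z(U) = 2*U*(13 + U) (z(U) = (U + U)*(U + 13) = (2*U)*(13 + U) = 2*U*(13 + U))
222987/z(p(-4, 14)) - 60886/o(642) = 222987/((2*(2*(-4))*(13 + 2*(-4)))) - 60886/354 = 222987/((2*(-8)*(13 - 8))) - 60886*1/354 = 222987/((2*(-8)*5)) - 30443/177 = 222987/(-80) - 30443/177 = 222987*(-1/80) - 30443/177 = -222987/80 - 30443/177 = -41904139/14160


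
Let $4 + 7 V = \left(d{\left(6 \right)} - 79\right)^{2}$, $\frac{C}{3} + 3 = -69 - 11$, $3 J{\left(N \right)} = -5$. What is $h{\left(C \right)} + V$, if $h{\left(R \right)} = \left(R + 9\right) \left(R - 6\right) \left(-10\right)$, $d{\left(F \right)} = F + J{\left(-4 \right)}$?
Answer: $- \frac{38505860}{63} \approx -6.112 \cdot 10^{5}$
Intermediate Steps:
$J{\left(N \right)} = - \frac{5}{3}$ ($J{\left(N \right)} = \frac{1}{3} \left(-5\right) = - \frac{5}{3}$)
$d{\left(F \right)} = - \frac{5}{3} + F$ ($d{\left(F \right)} = F - \frac{5}{3} = - \frac{5}{3} + F$)
$C = -249$ ($C = -9 + 3 \left(-69 - 11\right) = -9 + 3 \left(-80\right) = -9 - 240 = -249$)
$h{\left(R \right)} = - 10 \left(-6 + R\right) \left(9 + R\right)$ ($h{\left(R \right)} = \left(9 + R\right) \left(-6 + R\right) \left(-10\right) = \left(-6 + R\right) \left(9 + R\right) \left(-10\right) = - 10 \left(-6 + R\right) \left(9 + R\right)$)
$V = \frac{50140}{63}$ ($V = - \frac{4}{7} + \frac{\left(\left(- \frac{5}{3} + 6\right) - 79\right)^{2}}{7} = - \frac{4}{7} + \frac{\left(\frac{13}{3} - 79\right)^{2}}{7} = - \frac{4}{7} + \frac{\left(- \frac{224}{3}\right)^{2}}{7} = - \frac{4}{7} + \frac{1}{7} \cdot \frac{50176}{9} = - \frac{4}{7} + \frac{7168}{9} = \frac{50140}{63} \approx 795.87$)
$h{\left(C \right)} + V = \left(540 - -7470 - 10 \left(-249\right)^{2}\right) + \frac{50140}{63} = \left(540 + 7470 - 620010\right) + \frac{50140}{63} = -612000 + \frac{50140}{63} = - \frac{38505860}{63}$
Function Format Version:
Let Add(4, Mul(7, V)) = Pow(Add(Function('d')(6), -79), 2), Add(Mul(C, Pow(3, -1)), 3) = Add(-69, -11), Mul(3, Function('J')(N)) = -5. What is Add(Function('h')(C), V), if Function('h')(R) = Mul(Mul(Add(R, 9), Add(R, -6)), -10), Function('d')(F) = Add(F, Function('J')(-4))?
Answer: Rational(-38505860, 63) ≈ -6.1120e+5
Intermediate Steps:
Function('J')(N) = Rational(-5, 3) (Function('J')(N) = Mul(Rational(1, 3), -5) = Rational(-5, 3))
Function('d')(F) = Add(Rational(-5, 3), F) (Function('d')(F) = Add(F, Rational(-5, 3)) = Add(Rational(-5, 3), F))
C = -249 (C = Add(-9, Mul(3, Add(-69, -11))) = Add(-9, Mul(3, -80)) = Add(-9, -240) = -249)
Function('h')(R) = Mul(-10, Add(-6, R), Add(9, R)) (Function('h')(R) = Mul(Mul(Add(9, R), Add(-6, R)), -10) = Mul(Mul(Add(-6, R), Add(9, R)), -10) = Mul(-10, Add(-6, R), Add(9, R)))
V = Rational(50140, 63) (V = Add(Rational(-4, 7), Mul(Rational(1, 7), Pow(Add(Add(Rational(-5, 3), 6), -79), 2))) = Add(Rational(-4, 7), Mul(Rational(1, 7), Pow(Add(Rational(13, 3), -79), 2))) = Add(Rational(-4, 7), Mul(Rational(1, 7), Pow(Rational(-224, 3), 2))) = Add(Rational(-4, 7), Mul(Rational(1, 7), Rational(50176, 9))) = Add(Rational(-4, 7), Rational(7168, 9)) = Rational(50140, 63) ≈ 795.87)
Add(Function('h')(C), V) = Add(Add(540, Mul(-30, -249), Mul(-10, Pow(-249, 2))), Rational(50140, 63)) = Add(Add(540, 7470, Mul(-10, 62001)), Rational(50140, 63)) = Add(Add(540, 7470, -620010), Rational(50140, 63)) = Add(-612000, Rational(50140, 63)) = Rational(-38505860, 63)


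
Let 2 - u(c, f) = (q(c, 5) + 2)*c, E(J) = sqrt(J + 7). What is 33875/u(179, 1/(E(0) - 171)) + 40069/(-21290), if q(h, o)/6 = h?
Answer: -2109642072/1025124145 ≈ -2.0579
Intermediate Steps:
q(h, o) = 6*h
E(J) = sqrt(7 + J)
u(c, f) = 2 - c*(2 + 6*c) (u(c, f) = 2 - (6*c + 2)*c = 2 - (2 + 6*c)*c = 2 - c*(2 + 6*c))
33875/u(179, 1/(E(0) - 171)) + 40069/(-21290) = 33875/(2 - 6*179**2 - 2*179) + 40069/(-21290) = 33875/(2 - 6*32041 - 358) + 40069*(-1/21290) = 33875/(2 - 192246 - 358) - 40069/21290 = 33875/(-192602) - 40069/21290 = 33875*(-1/192602) - 40069/21290 = -33875/192602 - 40069/21290 = -2109642072/1025124145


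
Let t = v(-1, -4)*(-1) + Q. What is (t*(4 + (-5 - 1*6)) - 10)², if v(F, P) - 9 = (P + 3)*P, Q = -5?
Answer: 13456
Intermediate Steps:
v(F, P) = 9 + P*(3 + P) (v(F, P) = 9 + (P + 3)*P = 9 + (3 + P)*P = 9 + P*(3 + P))
t = -18 (t = (9 + (-4)² + 3*(-4))*(-1) - 5 = (9 + 16 - 12)*(-1) - 5 = 13*(-1) - 5 = -13 - 5 = -18)
(t*(4 + (-5 - 1*6)) - 10)² = (-18*(4 + (-5 - 1*6)) - 10)² = (-18*(4 + (-5 - 6)) - 10)² = (-18*(4 - 11) - 10)² = (-18*(-7) - 10)² = (126 - 10)² = 116² = 13456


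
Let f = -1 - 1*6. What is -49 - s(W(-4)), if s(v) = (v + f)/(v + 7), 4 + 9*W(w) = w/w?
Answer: -479/10 ≈ -47.900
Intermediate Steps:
W(w) = -⅓ (W(w) = -4/9 + (w/w)/9 = -4/9 + (⅑)*1 = -4/9 + ⅑ = -⅓)
f = -7 (f = -1 - 6 = -7)
s(v) = (-7 + v)/(7 + v) (s(v) = (v - 7)/(v + 7) = (-7 + v)/(7 + v))
-49 - s(W(-4)) = -49 - (-7 - ⅓)/(7 - ⅓) = -49 - (-22)/(20/3*3) = -49 - 3*(-22)/(20*3) = -49 - 1*(-11/10) = -49 + 11/10 = -479/10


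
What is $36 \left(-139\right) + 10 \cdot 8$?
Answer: $-4924$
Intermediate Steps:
$36 \left(-139\right) + 10 \cdot 8 = -5004 + 80 = -4924$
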